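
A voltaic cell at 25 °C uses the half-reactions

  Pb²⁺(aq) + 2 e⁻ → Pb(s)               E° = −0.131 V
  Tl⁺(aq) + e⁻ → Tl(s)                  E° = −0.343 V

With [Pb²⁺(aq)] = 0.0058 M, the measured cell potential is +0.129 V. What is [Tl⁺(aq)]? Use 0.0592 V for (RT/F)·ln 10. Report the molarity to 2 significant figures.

1.9 M

The Pb²⁺/Pb couple has the larger reduction potential, so it is the cathode: E°cell = −0.131 − (−0.343) = +0.212 V and n = 2.
Since E = E° − (0.0592/n)·log Q, log Q = n(E° − E)/0.0592 = 2.804.
The balanced reaction is Pb²⁺(aq) + 2 Tl(s) → Pb(s) + 2 Tl⁺(aq), so Q = [Tl⁺(aq)]^2 / [Pb²⁺(aq)].
Isolating [Tl⁺(aq)] in Q = 10^{2.804} yields log [Tl⁺(aq)] = 0.284, i.e. 1.9 M.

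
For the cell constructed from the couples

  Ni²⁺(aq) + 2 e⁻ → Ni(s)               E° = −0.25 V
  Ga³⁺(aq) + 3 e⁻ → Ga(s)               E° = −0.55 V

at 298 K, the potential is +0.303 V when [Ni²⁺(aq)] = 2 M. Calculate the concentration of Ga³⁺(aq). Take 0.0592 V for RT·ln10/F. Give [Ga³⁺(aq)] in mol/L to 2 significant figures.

2.0 M

Ni²⁺/Ni is the cathode (higher E°); E°cell = −0.25 − (−0.55) = +0.30 V with n = 6.
From the Nernst equation, log Q = n(E° − E)/0.0592 = 6·(+0.30 − (+0.303))/0.0592 = −0.304.
The balanced reaction is 3 Ni²⁺(aq) + 2 Ga(s) → 3 Ni(s) + 2 Ga³⁺(aq), so Q = [Ga³⁺(aq)]^2 / [Ni²⁺(aq)]^3.
Isolating [Ga³⁺(aq)] in Q = 10^{−0.304} yields log [Ga³⁺(aq)] = 0.300, i.e. 2.0 M.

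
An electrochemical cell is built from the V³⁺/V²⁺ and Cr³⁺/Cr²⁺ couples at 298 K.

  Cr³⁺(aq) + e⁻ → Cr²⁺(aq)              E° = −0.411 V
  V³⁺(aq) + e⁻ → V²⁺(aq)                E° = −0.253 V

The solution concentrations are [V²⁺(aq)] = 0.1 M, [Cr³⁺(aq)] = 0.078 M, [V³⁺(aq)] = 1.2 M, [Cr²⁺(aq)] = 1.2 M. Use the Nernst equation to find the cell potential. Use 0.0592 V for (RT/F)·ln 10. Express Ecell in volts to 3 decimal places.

+0.292 V

The V³⁺/V²⁺ couple has the more positive E°, so it is the cathode; Cr³⁺/Cr²⁺ is the anode.
E°cell = E°cat − E°an = −0.253 − (−0.411) = +0.158 V; n = 1.
The balanced reaction is V³⁺(aq) + Cr²⁺(aq) → V²⁺(aq) + Cr³⁺(aq), so Q = ([V²⁺(aq)]·[Cr³⁺(aq)]) / ([V³⁺(aq)]·[Cr²⁺(aq)]) = 0.00542 and log Q = −2.266.
Applying E = E° − (RT ln10/nF)·log Q gives +0.158 − (0.0592/1)(−2.266) = +0.292 V.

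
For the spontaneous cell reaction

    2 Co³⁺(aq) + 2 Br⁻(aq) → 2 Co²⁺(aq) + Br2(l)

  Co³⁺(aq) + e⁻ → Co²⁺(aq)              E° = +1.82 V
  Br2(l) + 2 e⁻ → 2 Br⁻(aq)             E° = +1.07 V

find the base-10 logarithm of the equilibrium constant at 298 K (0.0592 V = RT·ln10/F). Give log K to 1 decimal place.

The Co³⁺/Co²⁺ couple is reduced (cathode); E°cell = +1.82 − (+1.07) = +0.75 V with n = 2.
At equilibrium E = 0, so log K = nE°cell / 0.0592 = (2)(+0.75) / 0.0592 = 25.3.

log K = 25.3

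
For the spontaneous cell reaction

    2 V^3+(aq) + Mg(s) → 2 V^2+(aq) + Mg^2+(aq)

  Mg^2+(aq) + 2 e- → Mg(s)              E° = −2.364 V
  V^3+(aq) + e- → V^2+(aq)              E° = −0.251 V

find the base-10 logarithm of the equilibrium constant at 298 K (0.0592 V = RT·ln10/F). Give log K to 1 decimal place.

log K = 71.4

The V³⁺/V²⁺ couple is reduced (cathode); E°cell = −0.251 − (−2.364) = +2.113 V with n = 2.
At equilibrium E = 0, so log K = nE°cell / 0.0592 = (2)(+2.113) / 0.0592 = 71.4.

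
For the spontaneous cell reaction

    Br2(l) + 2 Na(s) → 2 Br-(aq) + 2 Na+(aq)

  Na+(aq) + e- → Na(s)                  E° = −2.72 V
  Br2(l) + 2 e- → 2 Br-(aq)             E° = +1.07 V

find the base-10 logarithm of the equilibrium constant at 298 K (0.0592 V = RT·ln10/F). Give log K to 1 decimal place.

log K = 128.0

The Br₂/Br⁻ couple is reduced (cathode); E°cell = +1.07 − (−2.72) = +3.79 V with n = 2.
At equilibrium E = 0, so log K = nE°cell / 0.0592 = (2)(+3.79) / 0.0592 = 128.0.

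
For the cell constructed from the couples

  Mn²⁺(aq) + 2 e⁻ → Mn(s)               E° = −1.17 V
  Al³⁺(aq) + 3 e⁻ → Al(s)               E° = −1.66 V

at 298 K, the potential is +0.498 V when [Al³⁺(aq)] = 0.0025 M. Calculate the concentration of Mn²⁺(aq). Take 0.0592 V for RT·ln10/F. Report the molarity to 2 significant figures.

Mn²⁺/Mn is the cathode (higher E°); E°cell = −1.17 − (−1.66) = +0.49 V with n = 6.
Rearranging E = E° − (0.0592/n)·log Q gives log Q = 6(+0.49 − (+0.498))/0.0592 = −0.811.
For 3 Mn²⁺(aq) + 2 Al(s) → 3 Mn(s) + 2 Al³⁺(aq), the reaction quotient is Q = [Al³⁺(aq)]^2 / [Mn²⁺(aq)]^3.
Isolating [Mn²⁺(aq)] in Q = 10^{−0.811} yields log [Mn²⁺(aq)] = −1.464, i.e. 0.034 M.

0.034 M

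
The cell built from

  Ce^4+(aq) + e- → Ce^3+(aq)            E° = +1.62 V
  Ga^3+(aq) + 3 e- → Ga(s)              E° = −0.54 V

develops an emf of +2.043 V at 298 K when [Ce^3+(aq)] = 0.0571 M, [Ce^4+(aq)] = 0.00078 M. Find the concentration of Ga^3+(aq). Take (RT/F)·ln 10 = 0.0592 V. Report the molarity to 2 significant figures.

2.2 M

The Ce⁴⁺/Ce³⁺ couple has the larger reduction potential, so it is the cathode: E°cell = +1.62 − (−0.54) = +2.16 V and n = 3.
Since E = E° − (0.0592/n)·log Q, log Q = n(E° − E)/0.0592 = 5.929.
The balanced reaction is 3 Ce^4+(aq) + Ga(s) → 3 Ce^3+(aq) + Ga^3+(aq), so Q = ([Ce^3+(aq)]^3·[Ga^3+(aq)]) / [Ce^4+(aq)]^3.
Solving for the unknown gives log [Ga^3+(aq)] = 0.335, so [Ga^3+(aq)] ≈ 2.2 M.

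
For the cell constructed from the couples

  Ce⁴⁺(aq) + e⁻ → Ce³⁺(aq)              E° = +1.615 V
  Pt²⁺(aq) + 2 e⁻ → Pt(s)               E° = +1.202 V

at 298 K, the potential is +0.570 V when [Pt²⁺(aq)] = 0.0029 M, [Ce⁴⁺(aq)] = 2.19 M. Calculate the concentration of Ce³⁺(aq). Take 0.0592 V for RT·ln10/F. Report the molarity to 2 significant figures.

0.091 M

The Ce⁴⁺/Ce³⁺ couple has the larger reduction potential, so it is the cathode: E°cell = +1.615 − (+1.202) = +0.413 V and n = 2.
From the Nernst equation, log Q = n(E° − E)/0.0592 = 2·(+0.413 − (+0.570))/0.0592 = −5.304.
For 2 Ce⁴⁺(aq) + Pt(s) → 2 Ce³⁺(aq) + Pt²⁺(aq), the reaction quotient is Q = ([Ce³⁺(aq)]^2·[Pt²⁺(aq)]) / [Ce⁴⁺(aq)]^2.
Isolating [Ce³⁺(aq)] in Q = 10^{−5.304} yields log [Ce³⁺(aq)] = −1.043, i.e. 0.091 M.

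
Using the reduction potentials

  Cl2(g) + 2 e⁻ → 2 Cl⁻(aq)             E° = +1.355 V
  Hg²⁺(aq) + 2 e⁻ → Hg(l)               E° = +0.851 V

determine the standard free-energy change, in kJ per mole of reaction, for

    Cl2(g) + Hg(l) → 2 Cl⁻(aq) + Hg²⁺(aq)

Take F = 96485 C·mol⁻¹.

In the reaction as written Cl2(g) is reduced, so the Cl₂/Cl⁻ couple is the cathode and Hg²⁺/Hg is the anode.
E°cell = +1.355 − (+0.851) = +0.504 V; balancing electrons gives n = 2.
ΔG° = −nFE°cell = −(2)(96485)(+0.504) J/mol = −97.3 kJ/mol.

−97.3 kJ/mol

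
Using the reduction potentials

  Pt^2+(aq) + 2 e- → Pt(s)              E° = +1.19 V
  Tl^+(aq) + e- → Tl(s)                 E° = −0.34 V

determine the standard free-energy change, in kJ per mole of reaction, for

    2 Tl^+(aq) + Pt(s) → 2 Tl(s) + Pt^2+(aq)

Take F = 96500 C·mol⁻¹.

+295 kJ/mol

In the reaction as written Tl^+(aq) is reduced, so the Tl⁺/Tl couple is the cathode and Pt²⁺/Pt is the anode.
E°cell = −0.34 − (+1.19) = −1.53 V; balancing electrons gives n = 2.
ΔG° = −nFE°cell = −(2)(96500)(−1.53) J/mol = +295 kJ/mol.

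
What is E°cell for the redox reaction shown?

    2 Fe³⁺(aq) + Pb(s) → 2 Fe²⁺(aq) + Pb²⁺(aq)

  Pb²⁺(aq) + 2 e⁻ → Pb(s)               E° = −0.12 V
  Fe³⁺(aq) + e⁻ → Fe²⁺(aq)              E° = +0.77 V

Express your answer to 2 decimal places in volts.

+0.89 V

In the reaction as written, Fe³⁺(aq) is reduced (cathode) and Pb²⁺(aq) is produced by oxidation at the anode.
E°cell = E°(cathode) − E°(anode) = +0.77 − (−0.12) = +0.89 V.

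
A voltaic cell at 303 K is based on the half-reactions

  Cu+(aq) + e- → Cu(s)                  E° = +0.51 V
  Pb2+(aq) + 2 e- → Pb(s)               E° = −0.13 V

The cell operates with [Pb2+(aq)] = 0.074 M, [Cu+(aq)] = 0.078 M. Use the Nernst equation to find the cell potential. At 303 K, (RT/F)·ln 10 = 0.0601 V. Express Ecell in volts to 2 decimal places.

Since E°(Cu⁺/Cu) > E°(Pb²⁺/Pb), Cu⁺/Cu serves as the cathode.
The standard potential is +0.51 − (−0.13) = +0.64 V and the balanced reaction transfers n = 2 electrons.
For the overall reaction 2 Cu+(aq) + Pb(s) → 2 Cu(s) + Pb2+(aq), Q = [Pb2+(aq)] / [Cu+(aq)]^2 = 12.2, giving log Q = 1.085.
E = E° − (0.0601/n)·log Q = +0.64 − (0.0601/2)(1.085) = +0.61 V.

+0.61 V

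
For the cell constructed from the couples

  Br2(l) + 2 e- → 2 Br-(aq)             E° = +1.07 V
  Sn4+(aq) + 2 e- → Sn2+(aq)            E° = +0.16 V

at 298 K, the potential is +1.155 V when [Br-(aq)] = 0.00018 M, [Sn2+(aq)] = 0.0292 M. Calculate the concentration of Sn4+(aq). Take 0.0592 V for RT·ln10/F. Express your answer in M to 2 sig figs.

0.0048 M

Br₂/Br⁻ is the cathode (higher E°); E°cell = +1.07 − (+0.16) = +0.91 V with n = 2.
Rearranging E = E° − (0.0592/n)·log Q gives log Q = 2(+0.91 − (+1.155))/0.0592 = −8.277.
The balanced reaction is Br2(l) + Sn2+(aq) → 2 Br-(aq) + Sn4+(aq), so Q = ([Br-(aq)]^2·[Sn4+(aq)]) / [Sn2+(aq)].
Substituting the known concentrations and solving, log [Sn4+(aq)] = −2.322 and [Sn4+(aq)] = 0.0048 M.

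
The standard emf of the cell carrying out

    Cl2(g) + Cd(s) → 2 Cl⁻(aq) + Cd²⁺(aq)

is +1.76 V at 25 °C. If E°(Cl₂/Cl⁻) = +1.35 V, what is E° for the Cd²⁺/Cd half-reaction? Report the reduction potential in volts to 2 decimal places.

In the reaction as written the Cl₂/Cl⁻ couple is reduced (cathode) and Cd²⁺/Cd is oxidized (anode), so E°cell = E°(Cl₂/Cl⁻) − E°(Cd²⁺/Cd).
E°(Cd²⁺/Cd) = E°(cathode) − E°cell = +1.35 − (+1.76) = −0.41 V.

−0.41 V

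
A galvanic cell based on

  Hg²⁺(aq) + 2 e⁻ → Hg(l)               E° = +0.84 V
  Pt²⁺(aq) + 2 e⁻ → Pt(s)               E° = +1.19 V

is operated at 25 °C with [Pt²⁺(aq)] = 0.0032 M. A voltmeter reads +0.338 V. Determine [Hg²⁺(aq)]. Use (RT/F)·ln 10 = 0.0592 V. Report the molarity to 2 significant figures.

0.0081 M

The Pt²⁺/Pt couple has the larger reduction potential, so it is the cathode: E°cell = +1.19 − (+0.84) = +0.35 V and n = 2.
From the Nernst equation, log Q = n(E° − E)/0.0592 = 2·(+0.35 − (+0.338))/0.0592 = 0.405.
Balancing electrons gives Pt²⁺(aq) + Hg(l) → Pt(s) + Hg²⁺(aq); thus Q = [Hg²⁺(aq)] / [Pt²⁺(aq)].
Solving for the unknown gives log [Hg²⁺(aq)] = −2.090, so [Hg²⁺(aq)] ≈ 0.0081 M.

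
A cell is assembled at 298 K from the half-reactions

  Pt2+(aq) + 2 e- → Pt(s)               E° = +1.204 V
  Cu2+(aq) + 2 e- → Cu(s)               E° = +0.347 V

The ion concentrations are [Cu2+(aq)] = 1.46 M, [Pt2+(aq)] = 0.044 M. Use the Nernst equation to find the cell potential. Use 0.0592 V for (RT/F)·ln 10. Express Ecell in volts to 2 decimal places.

+0.81 V

Pt²⁺/Pt is reduced (cathode, E° = +1.204 V) and Cu²⁺/Cu is oxidized (anode).
E°cell = +1.204 − (+0.347) = +0.857 V, with n = 2 electrons transferred.
The balanced reaction is Pt2+(aq) + Cu(s) → Pt(s) + Cu2+(aq), so Q = [Cu2+(aq)] / [Pt2+(aq)] = 33.2 and log Q = 1.521.
Applying E = E° − (RT ln10/nF)·log Q gives +0.857 − (0.0592/2)(1.521) = +0.81 V.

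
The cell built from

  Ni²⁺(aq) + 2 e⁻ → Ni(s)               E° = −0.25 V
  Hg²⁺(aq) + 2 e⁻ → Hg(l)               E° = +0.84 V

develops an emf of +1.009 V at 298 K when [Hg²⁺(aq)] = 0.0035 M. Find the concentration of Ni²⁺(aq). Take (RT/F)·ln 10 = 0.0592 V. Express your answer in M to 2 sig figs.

Hg²⁺/Hg is the cathode (higher E°); E°cell = +0.84 − (−0.25) = +1.09 V with n = 2.
From the Nernst equation, log Q = n(E° − E)/0.0592 = 2·(+1.09 − (+1.009))/0.0592 = 2.736.
The balanced reaction is Hg²⁺(aq) + Ni(s) → Hg(l) + Ni²⁺(aq), so Q = [Ni²⁺(aq)] / [Hg²⁺(aq)].
Substituting the known concentrations and solving, log [Ni²⁺(aq)] = 0.280 and [Ni²⁺(aq)] = 1.9 M.

1.9 M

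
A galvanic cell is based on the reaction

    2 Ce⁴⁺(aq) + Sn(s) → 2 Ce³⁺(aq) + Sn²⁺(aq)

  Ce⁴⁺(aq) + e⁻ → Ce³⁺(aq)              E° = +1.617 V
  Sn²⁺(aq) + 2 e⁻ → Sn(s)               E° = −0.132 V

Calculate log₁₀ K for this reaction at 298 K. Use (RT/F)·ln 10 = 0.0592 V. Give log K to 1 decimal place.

The Ce⁴⁺/Ce³⁺ couple is reduced (cathode); E°cell = +1.617 − (−0.132) = +1.749 V with n = 2.
At equilibrium E = 0, so log K = nE°cell / 0.0592 = (2)(+1.749) / 0.0592 = 59.1.

log K = 59.1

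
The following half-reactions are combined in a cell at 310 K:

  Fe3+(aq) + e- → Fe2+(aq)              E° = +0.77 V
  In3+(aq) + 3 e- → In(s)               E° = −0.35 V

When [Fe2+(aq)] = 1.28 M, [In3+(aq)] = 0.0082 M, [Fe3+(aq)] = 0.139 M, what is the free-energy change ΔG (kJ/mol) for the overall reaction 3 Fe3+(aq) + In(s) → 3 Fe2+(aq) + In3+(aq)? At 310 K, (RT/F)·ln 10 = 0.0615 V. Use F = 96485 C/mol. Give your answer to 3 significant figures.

With Fe³⁺/Fe²⁺ reduced at the cathode, E°cell = +0.77 − (−0.35) = +1.12 V and n = 3.
The reaction quotient is ([Fe2+(aq)]^3·[In3+(aq)]) / [Fe3+(aq)]^3 = 6.4; by Nernst, E = +1.12 − (0.0615/3)(0.806) = +1.1035 V.
Then ΔG = −nFE = −3 × 96485 × +1.1035 J/mol = −319 kJ/mol.

−319 kJ/mol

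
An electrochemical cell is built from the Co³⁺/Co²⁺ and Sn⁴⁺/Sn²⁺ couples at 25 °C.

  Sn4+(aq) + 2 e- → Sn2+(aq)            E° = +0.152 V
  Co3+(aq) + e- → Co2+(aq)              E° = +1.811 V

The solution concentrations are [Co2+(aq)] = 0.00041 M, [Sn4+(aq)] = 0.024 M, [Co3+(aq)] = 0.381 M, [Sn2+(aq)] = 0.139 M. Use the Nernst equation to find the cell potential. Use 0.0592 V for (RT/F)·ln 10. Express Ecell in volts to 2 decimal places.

Co³⁺/Co²⁺ is reduced (cathode, E° = +1.811 V) and Sn⁴⁺/Sn²⁺ is oxidized (anode).
E°cell = +1.811 − (+0.152) = +1.659 V, with n = 2 electrons transferred.
The balanced reaction is 2 Co3+(aq) + Sn2+(aq) → 2 Co2+(aq) + Sn4+(aq), so Q = ([Co2+(aq)]^2·[Sn4+(aq)]) / ([Co3+(aq)]^2·[Sn2+(aq)]) = 2×10^−7 and log Q = −6.699.
By the Nernst equation, E = +1.659 − (0.0592/2)·(−6.699) = +1.86 V.

+1.86 V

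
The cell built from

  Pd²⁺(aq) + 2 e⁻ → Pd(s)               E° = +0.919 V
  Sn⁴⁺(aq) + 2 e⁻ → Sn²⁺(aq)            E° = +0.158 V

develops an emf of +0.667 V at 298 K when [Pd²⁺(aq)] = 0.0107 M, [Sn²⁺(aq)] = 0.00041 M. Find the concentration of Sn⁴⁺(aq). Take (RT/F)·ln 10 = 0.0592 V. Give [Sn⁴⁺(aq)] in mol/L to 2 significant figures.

The Pd²⁺/Pd couple has the larger reduction potential, so it is the cathode: E°cell = +0.919 − (+0.158) = +0.761 V and n = 2.
Since E = E° − (0.0592/n)·log Q, log Q = n(E° − E)/0.0592 = 3.176.
Balancing electrons gives Pd²⁺(aq) + Sn²⁺(aq) → Pd(s) + Sn⁴⁺(aq); thus Q = [Sn⁴⁺(aq)] / ([Pd²⁺(aq)]·[Sn²⁺(aq)]).
Substituting the known concentrations and solving, log [Sn⁴⁺(aq)] = −2.182 and [Sn⁴⁺(aq)] = 0.0066 M.

0.0066 M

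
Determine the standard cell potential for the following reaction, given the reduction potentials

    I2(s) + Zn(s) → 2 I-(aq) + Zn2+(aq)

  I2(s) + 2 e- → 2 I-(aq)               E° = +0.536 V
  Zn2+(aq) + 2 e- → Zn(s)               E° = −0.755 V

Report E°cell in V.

+1.291 V

I2(s) gains electrons, so the I₂/I⁻ couple is the cathode; the Zn²⁺/Zn couple is the anode.
E°cell = E°(cathode) − E°(anode) = +0.536 − (−0.755) = +1.291 V.
The positive value indicates the reaction is spontaneous as written.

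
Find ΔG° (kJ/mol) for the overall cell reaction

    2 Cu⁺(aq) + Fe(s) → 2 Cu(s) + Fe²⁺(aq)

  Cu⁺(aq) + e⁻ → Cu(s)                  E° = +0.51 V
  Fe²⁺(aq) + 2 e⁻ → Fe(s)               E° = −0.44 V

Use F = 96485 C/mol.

−183 kJ/mol

In the reaction as written Cu⁺(aq) is reduced, so the Cu⁺/Cu couple is the cathode and Fe²⁺/Fe is the anode.
E°cell = +0.51 − (−0.44) = +0.95 V; balancing electrons gives n = 2.
ΔG° = −nFE°cell = −(2)(96485)(+0.95) J/mol = −183 kJ/mol.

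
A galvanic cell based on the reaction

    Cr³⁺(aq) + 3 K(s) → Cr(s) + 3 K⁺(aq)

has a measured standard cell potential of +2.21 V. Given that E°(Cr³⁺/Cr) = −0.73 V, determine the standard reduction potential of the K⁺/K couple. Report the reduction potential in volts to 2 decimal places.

−2.94 V

In the reaction as written the Cr³⁺/Cr couple is reduced (cathode) and K⁺/K is oxidized (anode), so E°cell = E°(Cr³⁺/Cr) − E°(K⁺/K).
E°(K⁺/K) = E°(cathode) − E°cell = −0.73 − (+2.21) = −2.94 V.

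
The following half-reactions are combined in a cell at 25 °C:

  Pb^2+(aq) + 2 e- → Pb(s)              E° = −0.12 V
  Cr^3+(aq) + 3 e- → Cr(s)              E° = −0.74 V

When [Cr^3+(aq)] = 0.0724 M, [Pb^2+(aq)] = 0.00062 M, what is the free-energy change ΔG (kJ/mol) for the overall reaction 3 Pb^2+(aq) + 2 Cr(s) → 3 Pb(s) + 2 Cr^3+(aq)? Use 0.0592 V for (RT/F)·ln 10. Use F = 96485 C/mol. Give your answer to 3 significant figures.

E°cell = −0.12 − (−0.74) = +0.62 V; the balanced reaction transfers n = 6 electrons.
Here Q = [Cr^3+(aq)]^2 / [Pb^2+(aq)]^3 = 2.2×10^7 (log Q = 7.342), giving E = +0.62 − (0.0592/6)·(7.342) = +0.5476 V.
Finally ΔG = −nFE = −(6)(96485 C/mol)(+0.5476 V) = −317 kJ/mol.

−317 kJ/mol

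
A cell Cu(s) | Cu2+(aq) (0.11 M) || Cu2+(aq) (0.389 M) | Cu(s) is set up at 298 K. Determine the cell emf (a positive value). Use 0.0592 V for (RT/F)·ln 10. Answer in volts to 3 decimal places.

0.016 V

For a concentration cell E°cell = 0, since both electrodes use the same couple.
The compartment with the higher Cu2+(aq) concentration (0.389 M) acts as the cathode; ions are reduced there and produced at the dilute (0.11 M) anode.
With n = 2, Ecell = −(0.0592/2)·log([dilute]/[conc]) = −(0.0592/2)·log(0.11/0.389) = +0.016 V.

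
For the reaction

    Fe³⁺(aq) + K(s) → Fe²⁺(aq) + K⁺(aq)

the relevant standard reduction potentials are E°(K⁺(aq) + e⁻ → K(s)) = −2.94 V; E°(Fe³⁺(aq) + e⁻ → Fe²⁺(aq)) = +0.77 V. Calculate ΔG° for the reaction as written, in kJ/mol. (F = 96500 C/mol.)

−358 kJ/mol

In the reaction as written Fe³⁺(aq) is reduced, so the Fe³⁺/Fe²⁺ couple is the cathode and K⁺/K is the anode.
E°cell = +0.77 − (−2.94) = +3.71 V; balancing electrons gives n = 1.
ΔG° = −nFE°cell = −(1)(96500)(+3.71) J/mol = −358 kJ/mol.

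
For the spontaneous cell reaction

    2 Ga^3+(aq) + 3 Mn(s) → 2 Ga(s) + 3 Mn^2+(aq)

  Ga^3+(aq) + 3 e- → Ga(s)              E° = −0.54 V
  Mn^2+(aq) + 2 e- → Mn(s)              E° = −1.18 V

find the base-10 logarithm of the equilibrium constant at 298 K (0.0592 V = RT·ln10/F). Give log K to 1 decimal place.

log K = 64.9

The Ga³⁺/Ga couple is reduced (cathode); E°cell = −0.54 − (−1.18) = +0.64 V with n = 6.
At equilibrium E = 0, so log K = nE°cell / 0.0592 = (6)(+0.64) / 0.0592 = 64.9.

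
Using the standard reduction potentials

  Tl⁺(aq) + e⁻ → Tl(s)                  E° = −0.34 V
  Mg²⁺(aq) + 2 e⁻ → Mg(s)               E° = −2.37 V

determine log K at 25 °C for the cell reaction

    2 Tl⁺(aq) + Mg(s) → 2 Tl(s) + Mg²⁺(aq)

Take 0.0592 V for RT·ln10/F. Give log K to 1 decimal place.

The Tl⁺/Tl couple is reduced (cathode); E°cell = −0.34 − (−2.37) = +2.03 V with n = 2.
At equilibrium E = 0, so log K = nE°cell / 0.0592 = (2)(+2.03) / 0.0592 = 68.6.

log K = 68.6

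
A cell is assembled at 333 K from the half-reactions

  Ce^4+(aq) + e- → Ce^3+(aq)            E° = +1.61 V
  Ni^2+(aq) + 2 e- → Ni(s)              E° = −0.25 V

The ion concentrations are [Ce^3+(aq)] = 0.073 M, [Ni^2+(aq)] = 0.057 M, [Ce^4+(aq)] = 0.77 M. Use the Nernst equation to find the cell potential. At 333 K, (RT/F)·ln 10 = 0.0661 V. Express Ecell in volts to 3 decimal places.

+1.969 V

The Ce⁴⁺/Ce³⁺ couple has the more positive E°, so it is the cathode; Ni²⁺/Ni is the anode.
E°cell = +1.61 − (−0.25) = +1.86 V, with n = 2 electrons transferred.
For the overall reaction 2 Ce^4+(aq) + Ni(s) → 2 Ce^3+(aq) + Ni^2+(aq), Q = ([Ce^3+(aq)]^2·[Ni^2+(aq)]) / [Ce^4+(aq)]^2 = 0.000512, giving log Q = −3.290.
E = E° − (0.0661/n)·log Q = +1.86 − (0.0661/2)(−3.290) = +1.969 V.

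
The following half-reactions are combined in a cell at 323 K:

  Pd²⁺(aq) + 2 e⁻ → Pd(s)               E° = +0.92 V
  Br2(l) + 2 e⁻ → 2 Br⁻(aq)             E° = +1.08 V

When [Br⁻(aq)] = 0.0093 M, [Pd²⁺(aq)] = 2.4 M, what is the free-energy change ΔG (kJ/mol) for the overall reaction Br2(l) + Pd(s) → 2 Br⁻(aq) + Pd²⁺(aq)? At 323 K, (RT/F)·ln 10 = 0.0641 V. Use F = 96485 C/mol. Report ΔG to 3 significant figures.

−53.6 kJ/mol

With Br₂/Br⁻ reduced at the cathode, E°cell = +1.08 − (+0.92) = +0.16 V and n = 2.
The reaction quotient is [Br⁻(aq)]^2·[Pd²⁺(aq)] = 0.000208; by Nernst, E = +0.16 − (0.0641/2)(−3.683) = +0.2780 V.
Finally ΔG = −nFE = −(2)(96485 C/mol)(+0.2780 V) = −53.6 kJ/mol.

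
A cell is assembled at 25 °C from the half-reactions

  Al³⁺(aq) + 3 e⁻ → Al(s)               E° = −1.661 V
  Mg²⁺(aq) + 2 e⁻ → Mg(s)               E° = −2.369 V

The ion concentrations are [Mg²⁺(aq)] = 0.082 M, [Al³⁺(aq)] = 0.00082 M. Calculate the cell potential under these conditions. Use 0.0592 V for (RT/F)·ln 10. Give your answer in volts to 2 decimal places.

Since E°(Al³⁺/Al) > E°(Mg²⁺/Mg), Al³⁺/Al serves as the cathode.
E°cell = −1.661 − (−2.369) = +0.708 V, with n = 6 electrons transferred.
Balancing gives 2 Al³⁺(aq) + 3 Mg(s) → 2 Al(s) + 3 Mg²⁺(aq); hence Q = [Mg²⁺(aq)]^3 / [Al³⁺(aq)]^2 = 820 (log Q = 2.914).
By the Nernst equation, E = +0.708 − (0.0592/6)·(2.914) = +0.68 V.

+0.68 V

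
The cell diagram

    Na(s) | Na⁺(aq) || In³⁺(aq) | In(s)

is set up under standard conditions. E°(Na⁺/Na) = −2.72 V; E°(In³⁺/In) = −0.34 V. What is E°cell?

+2.38 V

By convention the left-hand electrode in cell notation is the anode (oxidation) and the right-hand electrode is the cathode (reduction).
E°cell = E°(right) − E°(left) = −0.34 − (−2.72) = +2.38 V.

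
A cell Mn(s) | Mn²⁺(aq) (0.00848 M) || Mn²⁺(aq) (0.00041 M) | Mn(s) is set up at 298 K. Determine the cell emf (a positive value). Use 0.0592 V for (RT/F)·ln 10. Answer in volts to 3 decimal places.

0.039 V

For a concentration cell E°cell = 0, since both electrodes use the same couple.
The compartment with the higher Mn²⁺(aq) concentration (0.00848 M) acts as the cathode; ions are reduced there and produced at the dilute (0.00041 M) anode.
With n = 2, Ecell = −(0.0592/2)·log([dilute]/[conc]) = −(0.0592/2)·log(0.00041/0.00848) = +0.039 V.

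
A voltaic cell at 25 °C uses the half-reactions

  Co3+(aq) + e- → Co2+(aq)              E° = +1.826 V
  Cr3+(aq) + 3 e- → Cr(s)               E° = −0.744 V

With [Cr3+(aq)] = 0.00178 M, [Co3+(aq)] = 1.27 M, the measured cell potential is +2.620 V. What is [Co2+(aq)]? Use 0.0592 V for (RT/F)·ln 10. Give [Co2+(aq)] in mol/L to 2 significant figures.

The Co³⁺/Co²⁺ couple has the larger reduction potential, so it is the cathode: E°cell = +1.826 − (−0.744) = +2.570 V and n = 3.
Rearranging E = E° − (0.0592/n)·log Q gives log Q = 3(+2.570 − (+2.620))/0.0592 = −2.534.
The balanced reaction is 3 Co3+(aq) + Cr(s) → 3 Co2+(aq) + Cr3+(aq), so Q = ([Co2+(aq)]^3·[Cr3+(aq)]) / [Co3+(aq)]^3.
Isolating [Co2+(aq)] in Q = 10^{−2.534} yields log [Co2+(aq)] = 0.176, i.e. 1.5 M.

1.5 M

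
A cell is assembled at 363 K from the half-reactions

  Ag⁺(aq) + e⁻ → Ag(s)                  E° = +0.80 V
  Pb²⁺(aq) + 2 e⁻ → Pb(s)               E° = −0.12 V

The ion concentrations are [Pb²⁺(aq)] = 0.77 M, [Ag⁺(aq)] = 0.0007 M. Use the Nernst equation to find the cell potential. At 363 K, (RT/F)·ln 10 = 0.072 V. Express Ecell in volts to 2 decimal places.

The Ag⁺/Ag couple has the more positive E°, so it is the cathode; Pb²⁺/Pb is the anode.
E°cell = +0.80 − (−0.12) = +0.92 V, with n = 2 electrons transferred.
Balancing gives 2 Ag⁺(aq) + Pb(s) → 2 Ag(s) + Pb²⁺(aq); hence Q = [Pb²⁺(aq)] / [Ag⁺(aq)]^2 = 1.57×10^6 (log Q = 6.196).
Applying E = E° − (RT ln10/nF)·log Q gives +0.92 − (0.072/2)(6.196) = +0.70 V.

+0.70 V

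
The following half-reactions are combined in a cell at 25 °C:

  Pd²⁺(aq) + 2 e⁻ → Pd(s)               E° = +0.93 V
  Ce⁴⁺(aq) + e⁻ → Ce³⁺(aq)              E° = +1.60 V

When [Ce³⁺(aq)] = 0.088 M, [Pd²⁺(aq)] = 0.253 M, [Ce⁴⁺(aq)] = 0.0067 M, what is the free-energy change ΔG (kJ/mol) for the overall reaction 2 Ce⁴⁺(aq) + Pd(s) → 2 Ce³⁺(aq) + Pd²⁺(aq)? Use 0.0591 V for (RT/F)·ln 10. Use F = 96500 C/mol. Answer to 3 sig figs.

−120 kJ/mol

E°cell = +1.60 − (+0.93) = +0.67 V; the balanced reaction transfers n = 2 electrons.
Q = ([Ce³⁺(aq)]^2·[Pd²⁺(aq)]) / [Ce⁴⁺(aq)]^2 = 43.6, so log Q = 1.640 and E = +0.67 − (0.0591/2)(1.640) = +0.6215 V.
ΔG = −nFE = −(2)(96500)(+0.6215) J/mol = −120 kJ/mol.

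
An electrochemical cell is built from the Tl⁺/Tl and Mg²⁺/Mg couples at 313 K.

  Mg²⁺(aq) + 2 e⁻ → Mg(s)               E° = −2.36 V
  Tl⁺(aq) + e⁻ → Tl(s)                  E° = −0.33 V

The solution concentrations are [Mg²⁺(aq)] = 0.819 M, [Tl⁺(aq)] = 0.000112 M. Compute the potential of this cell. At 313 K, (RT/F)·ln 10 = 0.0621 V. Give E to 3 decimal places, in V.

+1.787 V

Tl⁺/Tl is reduced (cathode, E° = −0.33 V) and Mg²⁺/Mg is oxidized (anode).
E°cell = E°cat − E°an = −0.33 − (−2.36) = +2.03 V; n = 2.
For the overall reaction 2 Tl⁺(aq) + Mg(s) → 2 Tl(s) + Mg²⁺(aq), Q = [Mg²⁺(aq)] / [Tl⁺(aq)]^2 = 6.53×10^7, giving log Q = 7.815.
By the Nernst equation, E = +2.03 − (0.0621/2)·(7.815) = +1.787 V.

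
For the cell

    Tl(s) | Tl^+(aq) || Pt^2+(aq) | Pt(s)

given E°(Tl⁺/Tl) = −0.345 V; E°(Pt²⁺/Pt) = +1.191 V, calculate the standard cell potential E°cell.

By convention the left-hand electrode in cell notation is the anode (oxidation) and the right-hand electrode is the cathode (reduction).
E°cell = E°(right) − E°(left) = +1.191 − (−0.345) = +1.536 V.

+1.536 V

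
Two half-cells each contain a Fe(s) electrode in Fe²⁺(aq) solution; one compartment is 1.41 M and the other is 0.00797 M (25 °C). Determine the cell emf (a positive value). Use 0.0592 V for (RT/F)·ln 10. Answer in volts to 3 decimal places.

0.067 V

For a concentration cell E°cell = 0, since both electrodes use the same couple.
The compartment with the higher Fe²⁺(aq) concentration (1.41 M) acts as the cathode; ions are reduced there and produced at the dilute (0.00797 M) anode.
With n = 2, Ecell = −(0.0592/2)·log([dilute]/[conc]) = −(0.0592/2)·log(0.00797/1.41) = +0.067 V.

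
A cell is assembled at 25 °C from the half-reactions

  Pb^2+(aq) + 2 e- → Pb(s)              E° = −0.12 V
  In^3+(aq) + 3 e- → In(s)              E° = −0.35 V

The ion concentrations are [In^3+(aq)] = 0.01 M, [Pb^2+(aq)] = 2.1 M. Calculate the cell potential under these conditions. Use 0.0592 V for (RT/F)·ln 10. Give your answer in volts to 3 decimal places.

The Pb²⁺/Pb couple has the more positive E°, so it is the cathode; In³⁺/In is the anode.
E°cell = E°cat − E°an = −0.12 − (−0.35) = +0.23 V; n = 6.
Balancing gives 3 Pb^2+(aq) + 2 In(s) → 3 Pb(s) + 2 In^3+(aq); hence Q = [In^3+(aq)]^2 / [Pb^2+(aq)]^3 = 1.08×10^−5 (log Q = −4.967).
By the Nernst equation, E = +0.23 − (0.0592/6)·(−4.967) = +0.279 V.

+0.279 V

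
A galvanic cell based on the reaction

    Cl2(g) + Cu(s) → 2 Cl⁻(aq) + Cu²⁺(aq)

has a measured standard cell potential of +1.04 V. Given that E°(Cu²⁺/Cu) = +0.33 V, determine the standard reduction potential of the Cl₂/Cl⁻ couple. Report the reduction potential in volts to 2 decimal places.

+1.37 V

In the reaction as written the Cl₂/Cl⁻ couple is reduced (cathode) and Cu²⁺/Cu is oxidized (anode), so E°cell = E°(Cl₂/Cl⁻) − E°(Cu²⁺/Cu).
E°(Cl₂/Cl⁻) = E°cell + E°(anode) = +1.04 + (+0.33) = +1.37 V.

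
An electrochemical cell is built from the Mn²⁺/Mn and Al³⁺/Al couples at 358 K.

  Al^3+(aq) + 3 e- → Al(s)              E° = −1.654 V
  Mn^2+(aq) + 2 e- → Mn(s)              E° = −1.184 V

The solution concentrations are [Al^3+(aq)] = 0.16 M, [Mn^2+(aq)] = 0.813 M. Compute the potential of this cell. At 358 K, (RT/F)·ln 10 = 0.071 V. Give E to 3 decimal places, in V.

Since E°(Mn²⁺/Mn) > E°(Al³⁺/Al), Mn²⁺/Mn serves as the cathode.
E°cell = −1.184 − (−1.654) = +0.470 V, with n = 6 electrons transferred.
For the overall reaction 3 Mn^2+(aq) + 2 Al(s) → 3 Mn(s) + 2 Al^3+(aq), Q = [Al^3+(aq)]^2 / [Mn^2+(aq)]^3 = 0.0476, giving log Q = −1.322.
Applying E = E° − (RT ln10/nF)·log Q gives +0.470 − (0.071/6)(−1.322) = +0.486 V.

+0.486 V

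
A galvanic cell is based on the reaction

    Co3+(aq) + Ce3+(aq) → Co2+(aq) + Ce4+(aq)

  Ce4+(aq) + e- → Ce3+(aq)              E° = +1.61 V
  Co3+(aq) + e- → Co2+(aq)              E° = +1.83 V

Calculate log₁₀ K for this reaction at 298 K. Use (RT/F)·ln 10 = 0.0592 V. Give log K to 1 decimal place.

log K = 3.7

The Co³⁺/Co²⁺ couple is reduced (cathode); E°cell = +1.83 − (+1.61) = +0.22 V with n = 1.
At equilibrium E = 0, so log K = nE°cell / 0.0592 = (1)(+0.22) / 0.0592 = 3.7.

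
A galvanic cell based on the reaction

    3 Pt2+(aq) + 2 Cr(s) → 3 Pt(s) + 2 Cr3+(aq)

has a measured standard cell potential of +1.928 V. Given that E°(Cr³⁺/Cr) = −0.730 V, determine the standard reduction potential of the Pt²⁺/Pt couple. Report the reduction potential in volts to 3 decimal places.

+1.198 V

In the reaction as written the Pt²⁺/Pt couple is reduced (cathode) and Cr³⁺/Cr is oxidized (anode), so E°cell = E°(Pt²⁺/Pt) − E°(Cr³⁺/Cr).
E°(Pt²⁺/Pt) = E°cell + E°(anode) = +1.928 + (−0.730) = +1.198 V.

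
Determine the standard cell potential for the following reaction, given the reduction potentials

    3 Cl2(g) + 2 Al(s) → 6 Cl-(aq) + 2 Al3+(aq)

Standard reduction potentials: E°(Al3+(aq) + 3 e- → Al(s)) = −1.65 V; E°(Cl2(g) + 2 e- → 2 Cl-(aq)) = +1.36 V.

In the reaction as written, Cl2(g) is reduced (cathode) and Al3+(aq) is produced by oxidation at the anode.
E°cell = E°(cathode) − E°(anode) = +1.36 − (−1.65) = +3.01 V.
The positive value indicates the reaction is spontaneous as written.

+3.01 V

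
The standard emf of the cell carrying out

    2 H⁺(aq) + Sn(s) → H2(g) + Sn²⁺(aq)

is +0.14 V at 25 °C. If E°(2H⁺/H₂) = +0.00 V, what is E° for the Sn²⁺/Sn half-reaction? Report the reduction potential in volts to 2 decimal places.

−0.14 V

In the reaction as written the 2H⁺/H₂ couple is reduced (cathode) and Sn²⁺/Sn is oxidized (anode), so E°cell = E°(2H⁺/H₂) − E°(Sn²⁺/Sn).
E°(Sn²⁺/Sn) = E°(cathode) − E°cell = +0.00 − (+0.14) = −0.14 V.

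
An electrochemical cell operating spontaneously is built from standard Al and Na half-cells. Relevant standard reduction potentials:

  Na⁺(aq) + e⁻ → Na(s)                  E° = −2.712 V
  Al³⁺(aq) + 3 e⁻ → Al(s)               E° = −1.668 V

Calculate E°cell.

The Al³⁺/Al couple has the higher E°, so Al ion is reduced (cathode) and Na is oxidized (anode).
E°cell = E°(cathode) − E°(anode) = −1.668 − (−2.712) = +1.044 V.

+1.044 V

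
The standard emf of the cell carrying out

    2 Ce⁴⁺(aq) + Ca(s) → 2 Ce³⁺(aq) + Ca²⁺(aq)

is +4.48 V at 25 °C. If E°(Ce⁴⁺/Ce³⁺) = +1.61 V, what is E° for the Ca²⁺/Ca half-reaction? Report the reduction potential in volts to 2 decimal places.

−2.87 V

In the reaction as written the Ce⁴⁺/Ce³⁺ couple is reduced (cathode) and Ca²⁺/Ca is oxidized (anode), so E°cell = E°(Ce⁴⁺/Ce³⁺) − E°(Ca²⁺/Ca).
E°(Ca²⁺/Ca) = E°(cathode) − E°cell = +1.61 − (+4.48) = −2.87 V.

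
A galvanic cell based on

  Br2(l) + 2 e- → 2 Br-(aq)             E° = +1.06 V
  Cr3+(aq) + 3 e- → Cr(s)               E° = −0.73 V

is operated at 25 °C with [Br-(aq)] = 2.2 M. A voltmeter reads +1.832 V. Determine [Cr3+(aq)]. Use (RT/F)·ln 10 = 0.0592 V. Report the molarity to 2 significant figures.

With Br₂/Br⁻ at the cathode and Cr³⁺/Cr at the anode, E°cell = +1.06 − (−0.73) = +1.79 V (n = 6).
Rearranging E = E° − (0.0592/n)·log Q gives log Q = 6(+1.79 − (+1.832))/0.0592 = −4.257.
The balanced reaction is 3 Br2(l) + 2 Cr(s) → 6 Br-(aq) + 2 Cr3+(aq), so Q = [Br-(aq)]^6·[Cr3+(aq)]^2.
Solving for the unknown gives log [Cr3+(aq)] = −3.156, so [Cr3+(aq)] ≈ 0.00070 M.

0.00070 M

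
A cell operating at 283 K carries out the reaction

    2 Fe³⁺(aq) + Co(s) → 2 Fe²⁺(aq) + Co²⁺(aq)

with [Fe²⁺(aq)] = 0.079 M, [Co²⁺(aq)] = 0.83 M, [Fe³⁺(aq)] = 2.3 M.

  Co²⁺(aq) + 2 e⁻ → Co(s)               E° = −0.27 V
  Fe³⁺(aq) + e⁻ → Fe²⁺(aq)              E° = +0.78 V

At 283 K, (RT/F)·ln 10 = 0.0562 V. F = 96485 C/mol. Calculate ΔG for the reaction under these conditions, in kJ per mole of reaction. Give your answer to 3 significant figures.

−219 kJ/mol

With Fe³⁺/Fe²⁺ reduced at the cathode, E°cell = +0.78 − (−0.27) = +1.05 V and n = 2.
Here Q = ([Fe²⁺(aq)]^2·[Co²⁺(aq)]) / [Fe³⁺(aq)]^2 = 0.000979 (log Q = −3.009), giving E = +1.05 − (0.0562/2)·(−3.009) = +1.1346 V.
Finally ΔG = −nFE = −(2)(96485 C/mol)(+1.1346 V) = −219 kJ/mol.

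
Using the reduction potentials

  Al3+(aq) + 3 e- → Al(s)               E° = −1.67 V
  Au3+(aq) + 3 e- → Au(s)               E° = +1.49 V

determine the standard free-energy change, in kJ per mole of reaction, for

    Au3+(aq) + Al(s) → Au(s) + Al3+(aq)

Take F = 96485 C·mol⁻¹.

−915 kJ/mol

In the reaction as written Au3+(aq) is reduced, so the Au³⁺/Au couple is the cathode and Al³⁺/Al is the anode.
E°cell = +1.49 − (−1.67) = +3.16 V; balancing electrons gives n = 3.
ΔG° = −nFE°cell = −(3)(96485)(+3.16) J/mol = −915 kJ/mol.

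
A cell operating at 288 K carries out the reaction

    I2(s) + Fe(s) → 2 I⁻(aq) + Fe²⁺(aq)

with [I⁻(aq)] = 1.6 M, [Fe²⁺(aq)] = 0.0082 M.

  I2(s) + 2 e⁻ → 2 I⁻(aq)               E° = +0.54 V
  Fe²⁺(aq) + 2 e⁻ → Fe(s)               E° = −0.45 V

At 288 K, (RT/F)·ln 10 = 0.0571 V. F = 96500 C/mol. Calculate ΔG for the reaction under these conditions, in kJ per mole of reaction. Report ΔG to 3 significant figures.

E°cell = +0.54 − (−0.45) = +0.99 V; the balanced reaction transfers n = 2 electrons.
The reaction quotient is [I⁻(aq)]^2·[Fe²⁺(aq)] = 0.021; by Nernst, E = +0.99 − (0.0571/2)(−1.678) = +1.0379 V.
Finally ΔG = −nFE = −(2)(96500 C/mol)(+1.0379 V) = −200 kJ/mol.

−200 kJ/mol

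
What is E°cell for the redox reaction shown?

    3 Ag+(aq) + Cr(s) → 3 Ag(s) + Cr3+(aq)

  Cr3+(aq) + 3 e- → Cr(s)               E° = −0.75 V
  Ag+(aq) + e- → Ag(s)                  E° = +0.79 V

+1.54 V

Ag+(aq) gains electrons, so the Ag⁺/Ag couple is the cathode; the Cr³⁺/Cr couple is the anode.
E°cell = E°(cathode) − E°(anode) = +0.79 − (−0.75) = +1.54 V.
The positive value indicates the reaction is spontaneous as written.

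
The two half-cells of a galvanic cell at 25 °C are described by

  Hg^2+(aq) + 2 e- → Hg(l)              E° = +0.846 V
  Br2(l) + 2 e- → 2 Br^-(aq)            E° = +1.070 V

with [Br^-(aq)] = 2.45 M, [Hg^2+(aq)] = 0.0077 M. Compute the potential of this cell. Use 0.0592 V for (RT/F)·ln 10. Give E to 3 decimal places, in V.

+0.264 V

The Br₂/Br⁻ couple has the more positive E°, so it is the cathode; Hg²⁺/Hg is the anode.
The standard potential is +1.070 − (+0.846) = +0.224 V and the balanced reaction transfers n = 2 electrons.
For the overall reaction Br2(l) + Hg(l) → 2 Br^-(aq) + Hg^2+(aq), Q = [Br^-(aq)]^2·[Hg^2+(aq)] = 0.0462, giving log Q = −1.335.
E = E° − (0.0592/n)·log Q = +0.224 − (0.0592/2)(−1.335) = +0.264 V.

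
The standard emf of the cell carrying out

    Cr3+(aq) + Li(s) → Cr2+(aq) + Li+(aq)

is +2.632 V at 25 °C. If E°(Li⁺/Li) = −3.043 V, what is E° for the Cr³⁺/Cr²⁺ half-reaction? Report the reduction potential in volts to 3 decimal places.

−0.411 V

In the reaction as written the Cr³⁺/Cr²⁺ couple is reduced (cathode) and Li⁺/Li is oxidized (anode), so E°cell = E°(Cr³⁺/Cr²⁺) − E°(Li⁺/Li).
E°(Cr³⁺/Cr²⁺) = E°cell + E°(anode) = +2.632 + (−3.043) = −0.411 V.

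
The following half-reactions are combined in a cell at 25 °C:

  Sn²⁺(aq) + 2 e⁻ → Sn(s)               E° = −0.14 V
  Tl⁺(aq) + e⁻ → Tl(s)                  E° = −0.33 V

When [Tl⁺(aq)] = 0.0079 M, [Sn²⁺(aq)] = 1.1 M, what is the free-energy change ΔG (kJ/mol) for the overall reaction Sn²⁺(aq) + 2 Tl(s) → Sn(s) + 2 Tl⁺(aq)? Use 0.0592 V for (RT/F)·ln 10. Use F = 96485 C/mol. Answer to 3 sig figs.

−60.9 kJ/mol

With Sn²⁺/Sn reduced at the cathode, E°cell = −0.14 − (−0.33) = +0.19 V and n = 2.
Q = [Tl⁺(aq)]^2 / [Sn²⁺(aq)] = 5.67×10^−5, so log Q = −4.246 and E = +0.19 − (0.0592/2)(−4.246) = +0.3157 V.
ΔG = −nFE = −(2)(96485)(+0.3157) J/mol = −60.9 kJ/mol.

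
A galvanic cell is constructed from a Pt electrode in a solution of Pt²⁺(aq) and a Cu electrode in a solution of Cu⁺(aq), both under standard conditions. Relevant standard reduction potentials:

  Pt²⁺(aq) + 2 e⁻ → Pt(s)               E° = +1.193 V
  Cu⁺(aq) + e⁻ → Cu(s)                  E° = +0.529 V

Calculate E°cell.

The Pt²⁺/Pt couple has the higher E°, so Pt ion is reduced (cathode) and Cu is oxidized (anode).
E°cell = E°(cathode) − E°(anode) = +1.193 − (+0.529) = +0.664 V.

+0.664 V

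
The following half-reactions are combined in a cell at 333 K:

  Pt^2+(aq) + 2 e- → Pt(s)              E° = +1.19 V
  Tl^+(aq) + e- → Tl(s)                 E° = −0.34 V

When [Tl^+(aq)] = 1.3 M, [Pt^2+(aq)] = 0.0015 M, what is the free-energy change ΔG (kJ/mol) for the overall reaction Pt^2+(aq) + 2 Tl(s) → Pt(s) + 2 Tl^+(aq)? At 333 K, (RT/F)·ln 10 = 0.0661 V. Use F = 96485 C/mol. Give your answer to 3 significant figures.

−276 kJ/mol

E°cell = +1.19 − (−0.34) = +1.53 V; the balanced reaction transfers n = 2 electrons.
Here Q = [Tl^+(aq)]^2 / [Pt^2+(aq)] = 1.13×10^3 (log Q = 3.052), giving E = +1.53 − (0.0661/2)·(3.052) = +1.4291 V.
Finally ΔG = −nFE = −(2)(96485 C/mol)(+1.4291 V) = −276 kJ/mol.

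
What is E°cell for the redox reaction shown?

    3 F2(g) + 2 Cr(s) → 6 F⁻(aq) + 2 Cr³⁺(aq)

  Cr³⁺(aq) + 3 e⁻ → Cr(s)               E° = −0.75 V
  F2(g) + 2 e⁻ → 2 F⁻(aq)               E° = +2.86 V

+3.61 V

In the reaction as written, F2(g) is reduced (cathode) and Cr³⁺(aq) is produced by oxidation at the anode.
E°cell = E°(cathode) − E°(anode) = +2.86 − (−0.75) = +3.61 V.
The positive value indicates the reaction is spontaneous as written.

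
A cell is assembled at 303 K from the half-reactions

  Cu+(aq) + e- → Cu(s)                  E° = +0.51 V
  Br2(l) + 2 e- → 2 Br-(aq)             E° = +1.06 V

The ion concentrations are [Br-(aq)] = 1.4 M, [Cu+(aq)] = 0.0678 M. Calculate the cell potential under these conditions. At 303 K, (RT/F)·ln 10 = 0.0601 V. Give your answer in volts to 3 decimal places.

+0.611 V

The Br₂/Br⁻ couple has the more positive E°, so it is the cathode; Cu⁺/Cu is the anode.
The standard potential is +1.06 − (+0.51) = +0.55 V and the balanced reaction transfers n = 2 electrons.
The balanced reaction is Br2(l) + 2 Cu(s) → 2 Br-(aq) + 2 Cu+(aq), so Q = [Br-(aq)]^2·[Cu+(aq)]^2 = 0.00901 and log Q = −2.045.
By the Nernst equation, E = +0.55 − (0.0601/2)·(−2.045) = +0.611 V.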